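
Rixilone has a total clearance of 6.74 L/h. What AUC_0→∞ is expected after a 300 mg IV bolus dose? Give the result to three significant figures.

AUC_0→∞ = Dose_iv / CL
        = 300 / 6.74 = 44.5104 mg/L·h

AUC = 44.5 mg/L·h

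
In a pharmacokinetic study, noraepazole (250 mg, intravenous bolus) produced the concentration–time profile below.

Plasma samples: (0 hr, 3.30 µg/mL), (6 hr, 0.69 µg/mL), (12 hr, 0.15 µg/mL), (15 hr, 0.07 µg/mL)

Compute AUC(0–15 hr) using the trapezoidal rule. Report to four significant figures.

Trapezoidal AUC_0→15:
  [0→6]: (3.30+0.69)/2 × 6 = 11.97
  [6→12]: (0.69+0.15)/2 × 6 = 2.52
  [12→15]: (0.15+0.07)/2 × 3 = 0.33
  Sum = 14.82 µg/mL·hr

AUC = 14.82 µg/mL·hr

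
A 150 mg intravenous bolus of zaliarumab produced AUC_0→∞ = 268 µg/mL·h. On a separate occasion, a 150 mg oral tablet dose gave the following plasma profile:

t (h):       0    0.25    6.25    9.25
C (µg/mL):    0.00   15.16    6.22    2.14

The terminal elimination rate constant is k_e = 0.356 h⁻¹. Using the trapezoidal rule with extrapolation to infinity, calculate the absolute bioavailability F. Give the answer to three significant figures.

F = 0.316

Trapezoidal AUC_0→9.25 (oral tablet):
  [0→0.25]: (0.00+15.16)/2 × 0.25 = 1.895
  [0.25→6.25]: (15.16+6.22)/2 × 6 = 64.14
  [6.25→9.25]: (6.22+2.14)/2 × 3 = 12.54
  Sum = 78.575 µg/mL·h
Tail: C_last/k_e = 2.14/0.356 = 6.011
AUC_0→∞ (oral tablet) = 78.575 + 6.011 = 84.586 µg/mL·h
F = (AUC_ev/D_ev)/(AUC_iv/D_iv) = (84.586/150)/(268/150) = 0.563907/1.78667 = 0.3156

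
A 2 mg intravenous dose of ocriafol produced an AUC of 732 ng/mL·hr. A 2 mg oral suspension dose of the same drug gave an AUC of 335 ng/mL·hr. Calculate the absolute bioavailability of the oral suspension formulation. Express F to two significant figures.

F = (AUC_ev / D_ev) / (AUC_iv / D_iv)
  = (335/2) / (732/2)
  = 167.5 / 366 = 0.4577

F = 0.46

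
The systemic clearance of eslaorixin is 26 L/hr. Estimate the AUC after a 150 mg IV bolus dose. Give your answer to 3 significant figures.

AUC = 5.77 mg/L·hr

AUC_0→∞ = Dose_iv / CL
        = 150 / 26 = 5.76923 mg/L·hr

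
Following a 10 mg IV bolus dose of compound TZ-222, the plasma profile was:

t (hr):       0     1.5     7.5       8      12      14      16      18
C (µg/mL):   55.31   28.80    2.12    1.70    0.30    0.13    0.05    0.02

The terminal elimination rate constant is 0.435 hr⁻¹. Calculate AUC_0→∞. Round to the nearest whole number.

AUC = 162 µg/mL·hr

Trapezoidal AUC_0→18:
  [0→1.5]: (55.31+28.80)/2 × 1.5 = 63.0825
  [1.5→7.5]: (28.80+2.12)/2 × 6 = 92.76
  [7.5→8]: (2.12+1.70)/2 × 0.5 = 0.955
  [8→12]: (1.70+0.30)/2 × 4 = 4.0
  [12→14]: (0.30+0.13)/2 × 2 = 0.43
  [14→16]: (0.13+0.05)/2 × 2 = 0.18
  [16→18]: (0.05+0.02)/2 × 2 = 0.07
  Sum = 161.4775 µg/mL·hr
Extrapolated tail: C_last / k_e = 0.02 / 0.435 = 0.046
AUC_0→∞ = 161.4775 + 0.046 = 161.5235 µg/mL·hr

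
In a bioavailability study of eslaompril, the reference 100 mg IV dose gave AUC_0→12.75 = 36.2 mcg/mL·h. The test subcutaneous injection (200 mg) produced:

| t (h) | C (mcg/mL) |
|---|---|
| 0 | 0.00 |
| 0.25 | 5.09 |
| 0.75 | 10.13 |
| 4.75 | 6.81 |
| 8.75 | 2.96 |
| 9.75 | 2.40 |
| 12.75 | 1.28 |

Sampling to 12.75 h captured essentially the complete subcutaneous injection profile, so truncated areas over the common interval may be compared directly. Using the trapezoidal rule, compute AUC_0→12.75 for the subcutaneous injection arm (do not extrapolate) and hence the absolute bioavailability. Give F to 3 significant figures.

Trapezoidal AUC_0→12.75 (subcutaneous injection):
  [0→0.25]: (0.00+5.09)/2 × 0.25 = 0.63625
  [0.25→0.75]: (5.09+10.13)/2 × 0.5 = 3.805
  [0.75→4.75]: (10.13+6.81)/2 × 4 = 33.88
  [4.75→8.75]: (6.81+2.96)/2 × 4 = 19.54
  [8.75→9.75]: (2.96+2.40)/2 × 1 = 2.68
  [9.75→12.75]: (2.40+1.28)/2 × 3 = 5.52
  Sum = 66.06125 mcg/mL·h
F = (AUC_ev/D_ev)/(AUC_iv/D_iv) = (66.06125/200)/(36.2/100) = 0.33030625/0.362 = 0.9124

F = 0.912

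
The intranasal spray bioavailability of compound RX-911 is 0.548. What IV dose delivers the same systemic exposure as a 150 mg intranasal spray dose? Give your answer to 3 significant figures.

Systemic exposure from an extravascular dose = F × D_ev, so the equivalent IV dose is F × D_ev.
D_iv = F × D_ev = 0.548 × 150 = 82.2 mg

D_iv = 82.2 mg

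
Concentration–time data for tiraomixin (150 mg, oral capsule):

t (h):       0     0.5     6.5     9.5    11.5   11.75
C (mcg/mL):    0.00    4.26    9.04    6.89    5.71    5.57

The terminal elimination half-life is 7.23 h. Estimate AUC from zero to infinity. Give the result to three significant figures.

Trapezoidal AUC_0→11.75:
  [0→0.5]: (0.00+4.26)/2 × 0.5 = 1.065
  [0.5→6.5]: (4.26+9.04)/2 × 6 = 39.9
  [6.5→9.5]: (9.04+6.89)/2 × 3 = 23.895
  [9.5→11.5]: (6.89+5.71)/2 × 2 = 12.6
  [11.5→11.75]: (5.71+5.57)/2 × 0.25 = 1.41
  Sum = 78.87 mcg/mL·h
k_e = ln2 / t½ = 0.693147 / 7.23 = 0.0959 h^-1
Extrapolated tail: C_last / k_e = 5.57 / 0.0959 = 58.081
AUC_0→∞ = 78.87 + 58.081 = 136.951 mcg/mL·h

AUC = 137 mcg/mL·h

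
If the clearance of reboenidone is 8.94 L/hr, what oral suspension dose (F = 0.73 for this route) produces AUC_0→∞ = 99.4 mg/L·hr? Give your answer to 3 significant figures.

Dose = 1220 mg

Dose = CL × AUC_0→∞ / F
     = 8.94 × 99.4 / 0.73 = 1217.31 mg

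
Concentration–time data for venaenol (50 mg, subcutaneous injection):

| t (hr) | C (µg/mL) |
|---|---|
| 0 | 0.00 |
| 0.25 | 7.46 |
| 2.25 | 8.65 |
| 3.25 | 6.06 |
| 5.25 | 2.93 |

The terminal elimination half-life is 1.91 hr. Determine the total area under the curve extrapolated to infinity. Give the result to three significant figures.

Trapezoidal AUC_0→5.25:
  [0→0.25]: (0.00+7.46)/2 × 0.25 = 0.9325
  [0.25→2.25]: (7.46+8.65)/2 × 2 = 16.11
  [2.25→3.25]: (8.65+6.06)/2 × 1 = 7.355
  [3.25→5.25]: (6.06+2.93)/2 × 2 = 8.99
  Sum = 33.3875 µg/mL·hr
k_e = ln2 / t½ = 0.693147 / 1.91 = 0.3629 hr^-1
Extrapolated tail: C_last / k_e = 2.93 / 0.3629 = 8.074
AUC_0→∞ = 33.3875 + 8.074 = 41.4615 µg/mL·hr

AUC = 41.5 µg/mL·hr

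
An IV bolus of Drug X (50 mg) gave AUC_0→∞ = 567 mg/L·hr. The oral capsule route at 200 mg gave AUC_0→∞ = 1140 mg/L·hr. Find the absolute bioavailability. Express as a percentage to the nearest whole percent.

F = (AUC_ev / D_ev) / (AUC_iv / D_iv)
  = (1140/200) / (567/50)
  = 5.7 / 11.34 = 0.5026
  = 50.26%

F = 50%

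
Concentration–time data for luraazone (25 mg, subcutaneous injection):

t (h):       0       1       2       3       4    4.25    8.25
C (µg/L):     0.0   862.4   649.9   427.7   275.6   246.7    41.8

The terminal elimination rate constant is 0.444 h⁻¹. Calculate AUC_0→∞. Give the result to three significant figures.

AUC = 2810 µg/L·h

Trapezoidal AUC_0→8.25:
  [0→1]: (0.0+862.4)/2 × 1 = 431.2
  [1→2]: (862.4+649.9)/2 × 1 = 756.15
  [2→3]: (649.9+427.7)/2 × 1 = 538.8
  [3→4]: (427.7+275.6)/2 × 1 = 351.65
  [4→4.25]: (275.6+246.7)/2 × 0.25 = 65.2875
  [4.25→8.25]: (246.7+41.8)/2 × 4 = 577.0
  Sum = 2720.0875 µg/L·h
Extrapolated tail: C_last / k_e = 41.8 / 0.444 = 94.144
AUC_0→∞ = 2720.0875 + 94.144 = 2814.2315 µg/L·h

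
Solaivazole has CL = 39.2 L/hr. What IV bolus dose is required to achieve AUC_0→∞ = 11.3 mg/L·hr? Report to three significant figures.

Dose = 443 mg

Dose_iv = CL × AUC_0→∞
     = 39.2 × 11.3 = 442.96 mg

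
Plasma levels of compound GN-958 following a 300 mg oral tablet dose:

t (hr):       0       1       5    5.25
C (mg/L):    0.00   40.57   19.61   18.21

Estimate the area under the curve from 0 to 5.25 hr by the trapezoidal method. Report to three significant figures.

AUC = 145 mg/L·hr

Trapezoidal AUC_0→5.25:
  [0→1]: (0.00+40.57)/2 × 1 = 20.285
  [1→5]: (40.57+19.61)/2 × 4 = 120.36
  [5→5.25]: (19.61+18.21)/2 × 0.25 = 4.7275
  Sum = 145.3725 mg/L·hr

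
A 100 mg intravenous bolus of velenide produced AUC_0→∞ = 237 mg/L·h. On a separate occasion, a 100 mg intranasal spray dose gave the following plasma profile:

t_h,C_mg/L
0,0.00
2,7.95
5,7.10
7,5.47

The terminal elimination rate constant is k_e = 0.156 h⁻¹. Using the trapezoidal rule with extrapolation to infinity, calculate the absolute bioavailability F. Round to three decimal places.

F = 0.330

Trapezoidal AUC_0→7 (intranasal spray):
  [0→2]: (0.00+7.95)/2 × 2 = 7.95
  [2→5]: (7.95+7.10)/2 × 3 = 22.575
  [5→7]: (7.10+5.47)/2 × 2 = 12.57
  Sum = 43.095 mg/L·h
Tail: C_last/k_e = 5.47/0.156 = 35.064
AUC_0→∞ (intranasal spray) = 43.095 + 35.064 = 78.159 mg/L·h
F = (AUC_ev/D_ev)/(AUC_iv/D_iv) = (78.159/100)/(237/100) = 0.78159/2.37 = 0.3298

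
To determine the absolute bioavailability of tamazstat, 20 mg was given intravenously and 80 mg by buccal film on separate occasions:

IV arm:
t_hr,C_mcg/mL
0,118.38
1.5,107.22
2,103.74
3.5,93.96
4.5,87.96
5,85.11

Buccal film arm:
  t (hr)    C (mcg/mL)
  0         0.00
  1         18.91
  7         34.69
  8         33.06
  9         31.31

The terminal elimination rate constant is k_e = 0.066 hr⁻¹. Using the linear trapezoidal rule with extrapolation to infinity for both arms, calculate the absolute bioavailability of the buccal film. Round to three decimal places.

Trapezoidal AUC_0→5 (IV):
  [0→1.5]: (118.38+107.22)/2 × 1.5 = 169.2
  [1.5→2]: (107.22+103.74)/2 × 0.5 = 52.74
  [2→3.5]: (103.74+93.96)/2 × 1.5 = 148.275
  [3.5→4.5]: (93.96+87.96)/2 × 1 = 90.96
  [4.5→5]: (87.96+85.11)/2 × 0.5 = 43.2675
  Sum = 504.4425 mcg/mL·hr
IV tail: 85.11/0.066 = 1289.545; AUC_iv,0→∞ = 504.4425 + 1289.545 = 1793.9875 mcg/mL·hr
Trapezoidal AUC_0→9 (buccal film):
  [0→1]: (0.00+18.91)/2 × 1 = 9.455
  [1→7]: (18.91+34.69)/2 × 6 = 160.8
  [7→8]: (34.69+33.06)/2 × 1 = 33.875
  [8→9]: (33.06+31.31)/2 × 1 = 32.185
  Sum = 236.315 mcg/mL·hr
buccal film tail: 31.31/0.066 = 474.394; AUC_ev,0→∞ = 236.315 + 474.394 = 710.709 mcg/mL·hr
F = (AUC_ev/D_ev)/(AUC_iv/D_iv) = (710.709/80)/(1793.9875/20) = 8.8838625/89.699375 = 0.0990

F = 0.099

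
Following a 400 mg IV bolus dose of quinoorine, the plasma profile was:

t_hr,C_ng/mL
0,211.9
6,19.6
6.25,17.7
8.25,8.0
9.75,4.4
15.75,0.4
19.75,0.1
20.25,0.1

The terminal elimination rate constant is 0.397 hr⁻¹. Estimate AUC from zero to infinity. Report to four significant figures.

AUC = 749.9 ng/mL·hr

Trapezoidal AUC_0→20.25:
  [0→6]: (211.9+19.6)/2 × 6 = 694.5
  [6→6.25]: (19.6+17.7)/2 × 0.25 = 4.6625
  [6.25→8.25]: (17.7+8.0)/2 × 2 = 25.7
  [8.25→9.75]: (8.0+4.4)/2 × 1.5 = 9.3
  [9.75→15.75]: (4.4+0.4)/2 × 6 = 14.4
  [15.75→19.75]: (0.4+0.1)/2 × 4 = 1.0
  [19.75→20.25]: (0.1+0.1)/2 × 0.5 = 0.05
  Sum = 749.6125 ng/mL·hr
Extrapolated tail: C_last / k_e = 0.1 / 0.397 = 0.252
AUC_0→∞ = 749.6125 + 0.252 = 749.8645 ng/mL·hr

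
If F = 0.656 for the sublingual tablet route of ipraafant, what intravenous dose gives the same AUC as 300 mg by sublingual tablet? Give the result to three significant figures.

Systemic exposure from an extravascular dose = F × D_ev, so the equivalent IV dose is F × D_ev.
D_iv = F × D_ev = 0.656 × 300 = 196.8 mg

D_iv = 197 mg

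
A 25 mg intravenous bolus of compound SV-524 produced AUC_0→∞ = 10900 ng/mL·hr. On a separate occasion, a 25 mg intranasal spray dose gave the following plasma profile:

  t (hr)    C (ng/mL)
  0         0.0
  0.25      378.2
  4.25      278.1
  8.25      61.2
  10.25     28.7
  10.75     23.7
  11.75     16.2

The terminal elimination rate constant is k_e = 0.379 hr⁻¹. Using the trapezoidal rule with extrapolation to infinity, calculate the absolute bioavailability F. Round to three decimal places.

F = 0.202

Trapezoidal AUC_0→11.75 (intranasal spray):
  [0→0.25]: (0.0+378.2)/2 × 0.25 = 47.275
  [0.25→4.25]: (378.2+278.1)/2 × 4 = 1312.6
  [4.25→8.25]: (278.1+61.2)/2 × 4 = 678.6
  [8.25→10.25]: (61.2+28.7)/2 × 2 = 89.9
  [10.25→10.75]: (28.7+23.7)/2 × 0.5 = 13.1
  [10.75→11.75]: (23.7+16.2)/2 × 1 = 19.95
  Sum = 2161.425 ng/mL·hr
Tail: C_last/k_e = 16.2/0.379 = 42.744
AUC_0→∞ (intranasal spray) = 2161.425 + 42.744 = 2204.169 ng/mL·hr
F = (AUC_ev/D_ev)/(AUC_iv/D_iv) = (2204.169/25)/(10900/25) = 88.16676/436 = 0.2022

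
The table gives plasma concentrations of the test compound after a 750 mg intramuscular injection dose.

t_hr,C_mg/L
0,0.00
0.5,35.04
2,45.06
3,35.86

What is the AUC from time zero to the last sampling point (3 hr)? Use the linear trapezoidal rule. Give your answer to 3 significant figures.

Trapezoidal AUC_0→3:
  [0→0.5]: (0.00+35.04)/2 × 0.5 = 8.76
  [0.5→2]: (35.04+45.06)/2 × 1.5 = 60.075
  [2→3]: (45.06+35.86)/2 × 1 = 40.46
  Sum = 109.295 mg/L·hr

AUC = 109 mg/L·hr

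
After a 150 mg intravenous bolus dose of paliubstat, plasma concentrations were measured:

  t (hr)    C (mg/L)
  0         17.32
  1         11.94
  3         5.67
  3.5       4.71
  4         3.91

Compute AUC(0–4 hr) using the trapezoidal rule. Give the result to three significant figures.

Trapezoidal AUC_0→4:
  [0→1]: (17.32+11.94)/2 × 1 = 14.63
  [1→3]: (11.94+5.67)/2 × 2 = 17.61
  [3→3.5]: (5.67+4.71)/2 × 0.5 = 2.595
  [3.5→4]: (4.71+3.91)/2 × 0.5 = 2.155
  Sum = 36.99 mg/L·hr

AUC = 37.0 mg/L·hr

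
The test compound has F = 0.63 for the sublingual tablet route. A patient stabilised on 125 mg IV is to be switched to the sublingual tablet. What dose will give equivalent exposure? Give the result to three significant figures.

For equal systemic exposure: F × D_ev = D_iv
D_ev = D_iv / F = 125 / 0.63 = 198.413 mg

D_sublingual = 198 mg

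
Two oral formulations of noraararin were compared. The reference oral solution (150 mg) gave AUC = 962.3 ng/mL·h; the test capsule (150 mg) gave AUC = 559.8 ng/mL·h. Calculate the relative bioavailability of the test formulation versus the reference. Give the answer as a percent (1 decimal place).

F_rel = 58.2%

F_rel = (AUC_test/D_test) / (AUC_ref/D_ref)
      = (559.8/150) / (962.3/150)
      = 3.732 / 6.41533 = 0.5817 = 58.17%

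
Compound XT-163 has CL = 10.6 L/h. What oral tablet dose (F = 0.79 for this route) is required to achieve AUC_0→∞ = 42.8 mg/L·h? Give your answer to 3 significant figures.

Dose = CL × AUC_0→∞ / F
     = 10.6 × 42.8 / 0.79 = 574.278 mg

Dose = 574 mg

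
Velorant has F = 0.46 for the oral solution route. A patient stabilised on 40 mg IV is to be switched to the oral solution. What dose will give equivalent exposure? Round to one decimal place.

For equal systemic exposure: F × D_ev = D_iv
D_ev = D_iv / F = 40 / 0.46 = 86.9565 mg

D_oral = 87.0 mg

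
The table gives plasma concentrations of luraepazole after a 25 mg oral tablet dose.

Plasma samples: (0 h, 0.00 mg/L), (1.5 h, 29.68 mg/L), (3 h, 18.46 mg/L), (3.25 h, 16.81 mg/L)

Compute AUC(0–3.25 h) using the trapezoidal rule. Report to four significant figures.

AUC = 62.77 mg/L·h

Trapezoidal AUC_0→3.25:
  [0→1.5]: (0.00+29.68)/2 × 1.5 = 22.26
  [1.5→3]: (29.68+18.46)/2 × 1.5 = 36.105
  [3→3.25]: (18.46+16.81)/2 × 0.25 = 4.40875
  Sum = 62.77375 mg/L·h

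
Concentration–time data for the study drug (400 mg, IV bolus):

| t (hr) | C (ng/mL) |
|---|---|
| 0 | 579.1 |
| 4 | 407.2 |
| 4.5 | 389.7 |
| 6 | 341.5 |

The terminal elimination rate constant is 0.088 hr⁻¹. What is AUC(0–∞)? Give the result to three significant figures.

Trapezoidal AUC_0→6:
  [0→4]: (579.1+407.2)/2 × 4 = 1972.6
  [4→4.5]: (407.2+389.7)/2 × 0.5 = 199.225
  [4.5→6]: (389.7+341.5)/2 × 1.5 = 548.4
  Sum = 2720.225 ng/mL·hr
Extrapolated tail: C_last / k_e = 341.5 / 0.088 = 3880.682
AUC_0→∞ = 2720.225 + 3880.682 = 6600.907 ng/mL·hr

AUC = 6600 ng/mL·hr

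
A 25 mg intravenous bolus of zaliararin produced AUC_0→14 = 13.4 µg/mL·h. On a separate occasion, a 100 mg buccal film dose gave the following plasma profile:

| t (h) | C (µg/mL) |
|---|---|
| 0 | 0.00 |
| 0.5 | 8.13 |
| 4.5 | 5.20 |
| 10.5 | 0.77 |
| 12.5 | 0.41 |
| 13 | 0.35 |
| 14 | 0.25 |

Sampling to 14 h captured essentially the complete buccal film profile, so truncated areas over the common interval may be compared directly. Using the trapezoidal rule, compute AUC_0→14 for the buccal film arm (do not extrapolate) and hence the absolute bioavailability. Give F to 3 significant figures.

Trapezoidal AUC_0→14 (buccal film):
  [0→0.5]: (0.00+8.13)/2 × 0.5 = 2.0325
  [0.5→4.5]: (8.13+5.20)/2 × 4 = 26.66
  [4.5→10.5]: (5.20+0.77)/2 × 6 = 17.91
  [10.5→12.5]: (0.77+0.41)/2 × 2 = 1.18
  [12.5→13]: (0.41+0.35)/2 × 0.5 = 0.19
  [13→14]: (0.35+0.25)/2 × 1 = 0.3
  Sum = 48.2725 µg/mL·h
F = (AUC_ev/D_ev)/(AUC_iv/D_iv) = (48.2725/100)/(13.4/25) = 0.482725/0.536 = 0.9006

F = 0.901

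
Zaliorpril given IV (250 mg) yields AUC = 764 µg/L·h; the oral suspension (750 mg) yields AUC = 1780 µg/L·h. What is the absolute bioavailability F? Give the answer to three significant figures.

F = (AUC_ev / D_ev) / (AUC_iv / D_iv)
  = (1780/750) / (764/250)
  = 2.37333 / 3.056 = 0.7766

F = 0.777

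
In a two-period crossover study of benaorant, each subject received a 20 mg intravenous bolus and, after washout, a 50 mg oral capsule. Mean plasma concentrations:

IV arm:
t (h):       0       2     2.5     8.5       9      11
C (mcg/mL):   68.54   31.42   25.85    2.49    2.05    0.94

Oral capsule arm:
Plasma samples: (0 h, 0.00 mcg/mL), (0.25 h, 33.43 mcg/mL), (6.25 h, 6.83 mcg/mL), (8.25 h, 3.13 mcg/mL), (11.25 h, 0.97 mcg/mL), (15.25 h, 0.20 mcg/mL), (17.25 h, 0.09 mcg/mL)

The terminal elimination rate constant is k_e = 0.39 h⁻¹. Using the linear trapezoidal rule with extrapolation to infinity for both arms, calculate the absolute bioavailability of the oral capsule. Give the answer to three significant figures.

F = 0.280

Trapezoidal AUC_0→11 (IV):
  [0→2]: (68.54+31.42)/2 × 2 = 99.96
  [2→2.5]: (31.42+25.85)/2 × 0.5 = 14.3175
  [2.5→8.5]: (25.85+2.49)/2 × 6 = 85.02
  [8.5→9]: (2.49+2.05)/2 × 0.5 = 1.135
  [9→11]: (2.05+0.94)/2 × 2 = 2.99
  Sum = 203.4225 mcg/mL·h
IV tail: 0.94/0.39 = 2.410; AUC_iv,0→∞ = 203.4225 + 2.410 = 205.8325 mcg/mL·h
Trapezoidal AUC_0→17.25 (oral capsule):
  [0→0.25]: (0.00+33.43)/2 × 0.25 = 4.17875
  [0.25→6.25]: (33.43+6.83)/2 × 6 = 120.78
  [6.25→8.25]: (6.83+3.13)/2 × 2 = 9.96
  [8.25→11.25]: (3.13+0.97)/2 × 3 = 6.15
  [11.25→15.25]: (0.97+0.20)/2 × 4 = 2.34
  [15.25→17.25]: (0.20+0.09)/2 × 2 = 0.29
  Sum = 143.69875 mcg/mL·h
oral capsule tail: 0.09/0.39 = 0.231; AUC_ev,0→∞ = 143.69875 + 0.231 = 143.92975 mcg/mL·h
F = (AUC_ev/D_ev)/(AUC_iv/D_iv) = (143.92975/50)/(205.8325/20) = 2.878595/10.291625 = 0.2797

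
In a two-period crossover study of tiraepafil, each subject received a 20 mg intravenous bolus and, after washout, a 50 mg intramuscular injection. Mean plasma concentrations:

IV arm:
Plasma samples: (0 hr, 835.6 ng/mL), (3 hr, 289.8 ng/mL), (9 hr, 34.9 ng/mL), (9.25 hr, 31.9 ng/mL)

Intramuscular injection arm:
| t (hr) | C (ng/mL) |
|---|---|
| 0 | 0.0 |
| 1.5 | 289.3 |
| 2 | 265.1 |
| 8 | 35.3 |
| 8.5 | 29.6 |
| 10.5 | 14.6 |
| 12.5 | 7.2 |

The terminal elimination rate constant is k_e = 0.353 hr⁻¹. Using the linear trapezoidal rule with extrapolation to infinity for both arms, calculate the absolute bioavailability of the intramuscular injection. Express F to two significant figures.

Trapezoidal AUC_0→9.25 (IV):
  [0→3]: (835.6+289.8)/2 × 3 = 1688.1
  [3→9]: (289.8+34.9)/2 × 6 = 974.1
  [9→9.25]: (34.9+31.9)/2 × 0.25 = 8.35
  Sum = 2670.55 ng/mL·hr
IV tail: 31.9/0.353 = 90.368; AUC_iv,0→∞ = 2670.55 + 90.368 = 2760.918 ng/mL·hr
Trapezoidal AUC_0→12.5 (intramuscular injection):
  [0→1.5]: (0.0+289.3)/2 × 1.5 = 216.975
  [1.5→2]: (289.3+265.1)/2 × 0.5 = 138.6
  [2→8]: (265.1+35.3)/2 × 6 = 901.2
  [8→8.5]: (35.3+29.6)/2 × 0.5 = 16.225
  [8.5→10.5]: (29.6+14.6)/2 × 2 = 44.2
  [10.5→12.5]: (14.6+7.2)/2 × 2 = 21.8
  Sum = 1339.0 ng/mL·hr
intramuscular injection tail: 7.2/0.353 = 20.397; AUC_ev,0→∞ = 1339.0 + 20.397 = 1359.397 ng/mL·hr
F = (AUC_ev/D_ev)/(AUC_iv/D_iv) = (1359.397/50)/(2760.918/20) = 27.18794/138.0459 = 0.1969

F = 0.20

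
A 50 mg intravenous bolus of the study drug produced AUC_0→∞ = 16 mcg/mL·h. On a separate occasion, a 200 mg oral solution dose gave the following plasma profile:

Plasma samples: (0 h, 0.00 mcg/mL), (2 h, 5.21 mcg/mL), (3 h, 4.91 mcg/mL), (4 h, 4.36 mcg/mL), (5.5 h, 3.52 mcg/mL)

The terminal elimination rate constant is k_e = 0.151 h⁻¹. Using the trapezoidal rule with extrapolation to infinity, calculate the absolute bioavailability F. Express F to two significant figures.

Trapezoidal AUC_0→5.5 (oral solution):
  [0→2]: (0.00+5.21)/2 × 2 = 5.21
  [2→3]: (5.21+4.91)/2 × 1 = 5.06
  [3→4]: (4.91+4.36)/2 × 1 = 4.635
  [4→5.5]: (4.36+3.52)/2 × 1.5 = 5.91
  Sum = 20.815 mcg/mL·h
Tail: C_last/k_e = 3.52/0.151 = 23.311
AUC_0→∞ (oral solution) = 20.815 + 23.311 = 44.126 mcg/mL·h
F = (AUC_ev/D_ev)/(AUC_iv/D_iv) = (44.126/200)/(16/50) = 0.22063/0.32 = 0.6895

F = 0.69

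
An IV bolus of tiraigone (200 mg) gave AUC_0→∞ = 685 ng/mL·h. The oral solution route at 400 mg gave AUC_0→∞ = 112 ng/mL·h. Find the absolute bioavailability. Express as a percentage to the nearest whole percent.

F = 8%

F = (AUC_ev / D_ev) / (AUC_iv / D_iv)
  = (112/400) / (685/200)
  = 0.28 / 3.425 = 0.0818
  = 8.18%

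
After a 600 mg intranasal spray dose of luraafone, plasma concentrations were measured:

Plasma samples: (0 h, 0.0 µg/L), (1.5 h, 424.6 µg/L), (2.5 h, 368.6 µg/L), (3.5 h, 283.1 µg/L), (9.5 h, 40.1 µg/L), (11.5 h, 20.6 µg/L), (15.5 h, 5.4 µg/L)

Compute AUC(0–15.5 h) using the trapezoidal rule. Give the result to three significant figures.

Trapezoidal AUC_0→15.5:
  [0→1.5]: (0.0+424.6)/2 × 1.5 = 318.45
  [1.5→2.5]: (424.6+368.6)/2 × 1 = 396.6
  [2.5→3.5]: (368.6+283.1)/2 × 1 = 325.85
  [3.5→9.5]: (283.1+40.1)/2 × 6 = 969.6
  [9.5→11.5]: (40.1+20.6)/2 × 2 = 60.7
  [11.5→15.5]: (20.6+5.4)/2 × 4 = 52.0
  Sum = 2123.2 µg/L·h

AUC = 2120 µg/L·h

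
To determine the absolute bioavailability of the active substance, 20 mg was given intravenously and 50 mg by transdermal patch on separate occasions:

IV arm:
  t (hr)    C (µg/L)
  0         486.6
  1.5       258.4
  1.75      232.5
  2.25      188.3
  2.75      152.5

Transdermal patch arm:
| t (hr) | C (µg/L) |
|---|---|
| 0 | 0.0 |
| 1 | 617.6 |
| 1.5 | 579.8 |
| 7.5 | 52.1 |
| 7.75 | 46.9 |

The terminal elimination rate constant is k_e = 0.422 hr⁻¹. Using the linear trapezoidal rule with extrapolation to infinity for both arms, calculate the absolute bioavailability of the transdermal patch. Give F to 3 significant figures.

Trapezoidal AUC_0→2.75 (IV):
  [0→1.5]: (486.6+258.4)/2 × 1.5 = 558.75
  [1.5→1.75]: (258.4+232.5)/2 × 0.25 = 61.3625
  [1.75→2.25]: (232.5+188.3)/2 × 0.5 = 105.2
  [2.25→2.75]: (188.3+152.5)/2 × 0.5 = 85.2
  Sum = 810.5125 µg/L·hr
IV tail: 152.5/0.422 = 361.374; AUC_iv,0→∞ = 810.5125 + 361.374 = 1171.8865 µg/L·hr
Trapezoidal AUC_0→7.75 (transdermal patch):
  [0→1]: (0.0+617.6)/2 × 1 = 308.8
  [1→1.5]: (617.6+579.8)/2 × 0.5 = 299.35
  [1.5→7.5]: (579.8+52.1)/2 × 6 = 1895.7
  [7.5→7.75]: (52.1+46.9)/2 × 0.25 = 12.375
  Sum = 2516.225 µg/L·hr
transdermal patch tail: 46.9/0.422 = 111.137; AUC_ev,0→∞ = 2516.225 + 111.137 = 2627.362 µg/L·hr
F = (AUC_ev/D_ev)/(AUC_iv/D_iv) = (2627.362/50)/(1171.8865/20) = 52.54724/58.594325 = 0.8968

F = 0.897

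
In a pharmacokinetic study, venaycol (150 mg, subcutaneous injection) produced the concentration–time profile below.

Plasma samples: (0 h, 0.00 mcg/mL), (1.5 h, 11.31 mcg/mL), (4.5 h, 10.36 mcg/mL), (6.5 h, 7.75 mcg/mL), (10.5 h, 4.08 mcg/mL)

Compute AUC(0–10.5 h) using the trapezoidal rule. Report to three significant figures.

AUC = 82.8 mcg/mL·h

Trapezoidal AUC_0→10.5:
  [0→1.5]: (0.00+11.31)/2 × 1.5 = 8.4825
  [1.5→4.5]: (11.31+10.36)/2 × 3 = 32.505
  [4.5→6.5]: (10.36+7.75)/2 × 2 = 18.11
  [6.5→10.5]: (7.75+4.08)/2 × 4 = 23.66
  Sum = 82.7575 mcg/mL·h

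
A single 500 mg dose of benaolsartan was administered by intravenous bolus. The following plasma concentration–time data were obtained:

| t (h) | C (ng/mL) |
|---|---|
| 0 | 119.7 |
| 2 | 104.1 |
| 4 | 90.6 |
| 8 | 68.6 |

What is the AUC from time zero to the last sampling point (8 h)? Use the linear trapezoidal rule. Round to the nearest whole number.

AUC = 737 ng/mL·h

Trapezoidal AUC_0→8:
  [0→2]: (119.7+104.1)/2 × 2 = 223.8
  [2→4]: (104.1+90.6)/2 × 2 = 194.7
  [4→8]: (90.6+68.6)/2 × 4 = 318.4
  Sum = 736.9 ng/mL·h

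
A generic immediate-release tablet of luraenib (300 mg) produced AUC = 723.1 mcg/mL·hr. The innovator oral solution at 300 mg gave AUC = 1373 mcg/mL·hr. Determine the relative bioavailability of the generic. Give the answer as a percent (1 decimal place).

F_rel = (AUC_test/D_test) / (AUC_ref/D_ref)
      = (723.1/300) / (1373/300)
      = 2.41033 / 4.57667 = 0.5267 = 52.67%

F_rel = 52.7%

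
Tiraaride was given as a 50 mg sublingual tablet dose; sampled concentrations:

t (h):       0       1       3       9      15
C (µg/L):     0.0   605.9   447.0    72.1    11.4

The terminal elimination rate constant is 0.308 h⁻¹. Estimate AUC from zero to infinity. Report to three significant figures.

AUC = 3200 µg/L·h

Trapezoidal AUC_0→15:
  [0→1]: (0.0+605.9)/2 × 1 = 302.95
  [1→3]: (605.9+447.0)/2 × 2 = 1052.9
  [3→9]: (447.0+72.1)/2 × 6 = 1557.3
  [9→15]: (72.1+11.4)/2 × 6 = 250.5
  Sum = 3163.65 µg/L·h
Extrapolated tail: C_last / k_e = 11.4 / 0.308 = 37.013
AUC_0→∞ = 3163.65 + 37.013 = 3200.663 µg/L·h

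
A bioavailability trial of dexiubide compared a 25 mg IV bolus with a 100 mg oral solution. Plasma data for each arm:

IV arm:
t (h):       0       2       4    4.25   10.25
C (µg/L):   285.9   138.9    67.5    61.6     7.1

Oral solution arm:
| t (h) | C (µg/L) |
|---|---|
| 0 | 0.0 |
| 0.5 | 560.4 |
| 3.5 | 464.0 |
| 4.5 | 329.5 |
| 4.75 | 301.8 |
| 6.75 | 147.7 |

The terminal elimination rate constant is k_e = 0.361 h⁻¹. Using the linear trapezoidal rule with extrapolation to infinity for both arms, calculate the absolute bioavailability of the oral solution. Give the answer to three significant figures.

F = 0.862

Trapezoidal AUC_0→10.25 (IV):
  [0→2]: (285.9+138.9)/2 × 2 = 424.8
  [2→4]: (138.9+67.5)/2 × 2 = 206.4
  [4→4.25]: (67.5+61.6)/2 × 0.25 = 16.1375
  [4.25→10.25]: (61.6+7.1)/2 × 6 = 206.1
  Sum = 853.4375 µg/L·h
IV tail: 7.1/0.361 = 19.668; AUC_iv,0→∞ = 853.4375 + 19.668 = 873.1055 µg/L·h
Trapezoidal AUC_0→6.75 (oral solution):
  [0→0.5]: (0.0+560.4)/2 × 0.5 = 140.1
  [0.5→3.5]: (560.4+464.0)/2 × 3 = 1536.6
  [3.5→4.5]: (464.0+329.5)/2 × 1 = 396.75
  [4.5→4.75]: (329.5+301.8)/2 × 0.25 = 78.9125
  [4.75→6.75]: (301.8+147.7)/2 × 2 = 449.5
  Sum = 2601.8625 µg/L·h
oral solution tail: 147.7/0.361 = 409.141; AUC_ev,0→∞ = 2601.8625 + 409.141 = 3011.0035 µg/L·h
F = (AUC_ev/D_ev)/(AUC_iv/D_iv) = (3011.0035/100)/(873.1055/25) = 30.110035/34.92422 = 0.8622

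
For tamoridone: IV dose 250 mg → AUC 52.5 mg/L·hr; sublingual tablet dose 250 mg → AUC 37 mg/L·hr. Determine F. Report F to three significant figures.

F = 0.705

F = (AUC_ev / D_ev) / (AUC_iv / D_iv)
  = (37/250) / (52.5/250)
  = 0.148 / 0.21 = 0.7048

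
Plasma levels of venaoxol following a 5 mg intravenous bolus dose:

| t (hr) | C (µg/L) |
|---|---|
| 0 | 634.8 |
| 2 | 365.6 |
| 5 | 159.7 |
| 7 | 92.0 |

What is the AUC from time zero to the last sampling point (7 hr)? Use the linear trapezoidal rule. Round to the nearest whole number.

Trapezoidal AUC_0→7:
  [0→2]: (634.8+365.6)/2 × 2 = 1000.4
  [2→5]: (365.6+159.7)/2 × 3 = 787.95
  [5→7]: (159.7+92.0)/2 × 2 = 251.7
  Sum = 2040.05 µg/L·hr

AUC = 2040 µg/L·hr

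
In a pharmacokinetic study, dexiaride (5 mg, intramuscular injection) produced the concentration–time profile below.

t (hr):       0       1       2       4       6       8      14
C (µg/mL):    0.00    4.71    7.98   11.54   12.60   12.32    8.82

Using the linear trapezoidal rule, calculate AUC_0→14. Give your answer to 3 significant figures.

AUC = 141 µg/mL·hr

Trapezoidal AUC_0→14:
  [0→1]: (0.00+4.71)/2 × 1 = 2.355
  [1→2]: (4.71+7.98)/2 × 1 = 6.345
  [2→4]: (7.98+11.54)/2 × 2 = 19.52
  [4→6]: (11.54+12.60)/2 × 2 = 24.14
  [6→8]: (12.60+12.32)/2 × 2 = 24.92
  [8→14]: (12.32+8.82)/2 × 6 = 63.42
  Sum = 140.7 µg/mL·hr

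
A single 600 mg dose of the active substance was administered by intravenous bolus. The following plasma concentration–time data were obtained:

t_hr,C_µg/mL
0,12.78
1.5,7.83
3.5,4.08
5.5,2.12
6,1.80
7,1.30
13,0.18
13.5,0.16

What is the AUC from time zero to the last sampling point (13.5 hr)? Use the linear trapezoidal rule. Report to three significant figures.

AUC = 40.6 µg/mL·hr

Trapezoidal AUC_0→13.5:
  [0→1.5]: (12.78+7.83)/2 × 1.5 = 15.4575
  [1.5→3.5]: (7.83+4.08)/2 × 2 = 11.91
  [3.5→5.5]: (4.08+2.12)/2 × 2 = 6.2
  [5.5→6]: (2.12+1.80)/2 × 0.5 = 0.98
  [6→7]: (1.80+1.30)/2 × 1 = 1.55
  [7→13]: (1.30+0.18)/2 × 6 = 4.44
  [13→13.5]: (0.18+0.16)/2 × 0.5 = 0.085
  Sum = 40.6225 µg/mL·hr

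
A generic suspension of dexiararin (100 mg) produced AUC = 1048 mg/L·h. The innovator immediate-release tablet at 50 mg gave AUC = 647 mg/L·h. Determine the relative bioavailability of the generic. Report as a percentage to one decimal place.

F_rel = (AUC_test/D_test) / (AUC_ref/D_ref)
      = (1048/100) / (647/50)
      = 10.48 / 12.94 = 0.8099 = 80.99%

F_rel = 81.0%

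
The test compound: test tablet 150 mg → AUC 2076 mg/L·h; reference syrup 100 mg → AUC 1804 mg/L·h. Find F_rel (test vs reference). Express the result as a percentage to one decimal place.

F_rel = (AUC_test/D_test) / (AUC_ref/D_ref)
      = (2076/150) / (1804/100)
      = 13.84 / 18.04 = 0.7672 = 76.72%

F_rel = 76.7%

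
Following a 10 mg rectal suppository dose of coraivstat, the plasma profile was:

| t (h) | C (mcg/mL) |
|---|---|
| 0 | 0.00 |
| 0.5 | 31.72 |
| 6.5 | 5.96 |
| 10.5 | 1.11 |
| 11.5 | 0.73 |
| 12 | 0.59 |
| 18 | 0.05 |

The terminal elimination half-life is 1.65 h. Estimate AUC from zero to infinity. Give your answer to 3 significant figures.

AUC = 138 mcg/mL·h

Trapezoidal AUC_0→18:
  [0→0.5]: (0.00+31.72)/2 × 0.5 = 7.93
  [0.5→6.5]: (31.72+5.96)/2 × 6 = 113.04
  [6.5→10.5]: (5.96+1.11)/2 × 4 = 14.14
  [10.5→11.5]: (1.11+0.73)/2 × 1 = 0.92
  [11.5→12]: (0.73+0.59)/2 × 0.5 = 0.33
  [12→18]: (0.59+0.05)/2 × 6 = 1.92
  Sum = 138.28 mcg/mL·h
k_e = ln2 / t½ = 0.693147 / 1.65 = 0.4201 h^-1
Extrapolated tail: C_last / k_e = 0.05 / 0.4201 = 0.119
AUC_0→∞ = 138.28 + 0.119 = 138.399 mcg/mL·h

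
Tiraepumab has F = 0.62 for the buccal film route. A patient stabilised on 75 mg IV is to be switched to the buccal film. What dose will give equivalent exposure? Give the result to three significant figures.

D_buccal = 121 mg

For equal systemic exposure: F × D_ev = D_iv
D_ev = D_iv / F = 75 / 0.62 = 120.968 mg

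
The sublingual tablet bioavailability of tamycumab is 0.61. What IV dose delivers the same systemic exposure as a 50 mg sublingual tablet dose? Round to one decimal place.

D_iv = 30.5 mg

Systemic exposure from an extravascular dose = F × D_ev, so the equivalent IV dose is F × D_ev.
D_iv = F × D_ev = 0.61 × 50 = 30.5 mg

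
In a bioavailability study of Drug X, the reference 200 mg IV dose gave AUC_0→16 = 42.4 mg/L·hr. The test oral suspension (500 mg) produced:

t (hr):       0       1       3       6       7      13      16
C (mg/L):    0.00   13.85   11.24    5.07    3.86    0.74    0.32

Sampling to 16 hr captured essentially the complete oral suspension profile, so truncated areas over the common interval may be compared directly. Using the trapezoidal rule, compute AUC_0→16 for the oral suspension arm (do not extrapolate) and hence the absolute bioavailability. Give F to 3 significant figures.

F = 0.720

Trapezoidal AUC_0→16 (oral suspension):
  [0→1]: (0.00+13.85)/2 × 1 = 6.925
  [1→3]: (13.85+11.24)/2 × 2 = 25.09
  [3→6]: (11.24+5.07)/2 × 3 = 24.465
  [6→7]: (5.07+3.86)/2 × 1 = 4.465
  [7→13]: (3.86+0.74)/2 × 6 = 13.8
  [13→16]: (0.74+0.32)/2 × 3 = 1.59
  Sum = 76.335 mg/L·hr
F = (AUC_ev/D_ev)/(AUC_iv/D_iv) = (76.335/500)/(42.4/200) = 0.15267/0.212 = 0.7201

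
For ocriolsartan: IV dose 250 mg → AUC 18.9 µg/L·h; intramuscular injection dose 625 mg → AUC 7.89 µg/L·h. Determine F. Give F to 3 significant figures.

F = 0.167

F = (AUC_ev / D_ev) / (AUC_iv / D_iv)
  = (7.89/625) / (18.9/250)
  = 0.012624 / 0.0756 = 0.1670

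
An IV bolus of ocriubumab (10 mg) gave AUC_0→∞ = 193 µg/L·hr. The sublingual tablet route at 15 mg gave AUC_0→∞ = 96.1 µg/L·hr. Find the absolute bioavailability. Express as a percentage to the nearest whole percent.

F = 33%

F = (AUC_ev / D_ev) / (AUC_iv / D_iv)
  = (96.1/15) / (193/10)
  = 6.40667 / 19.3 = 0.3320
  = 33.20%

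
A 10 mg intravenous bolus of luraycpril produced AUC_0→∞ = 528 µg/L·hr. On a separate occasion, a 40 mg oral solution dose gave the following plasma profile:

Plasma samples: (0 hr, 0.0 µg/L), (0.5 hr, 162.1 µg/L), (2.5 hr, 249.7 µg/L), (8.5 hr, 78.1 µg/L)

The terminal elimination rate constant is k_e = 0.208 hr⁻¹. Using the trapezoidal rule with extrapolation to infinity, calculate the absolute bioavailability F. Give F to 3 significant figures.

F = 0.858

Trapezoidal AUC_0→8.5 (oral solution):
  [0→0.5]: (0.0+162.1)/2 × 0.5 = 40.525
  [0.5→2.5]: (162.1+249.7)/2 × 2 = 411.8
  [2.5→8.5]: (249.7+78.1)/2 × 6 = 983.4
  Sum = 1435.725 µg/L·hr
Tail: C_last/k_e = 78.1/0.208 = 375.481
AUC_0→∞ (oral solution) = 1435.725 + 375.481 = 1811.206 µg/L·hr
F = (AUC_ev/D_ev)/(AUC_iv/D_iv) = (1811.206/40)/(528/10) = 45.28015/52.8 = 0.8576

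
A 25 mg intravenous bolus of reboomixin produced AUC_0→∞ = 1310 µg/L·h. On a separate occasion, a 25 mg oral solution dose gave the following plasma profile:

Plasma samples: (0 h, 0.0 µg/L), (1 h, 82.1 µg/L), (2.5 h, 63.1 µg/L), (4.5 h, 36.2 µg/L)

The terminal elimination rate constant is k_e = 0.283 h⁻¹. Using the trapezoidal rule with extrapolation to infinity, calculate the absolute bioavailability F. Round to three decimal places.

Trapezoidal AUC_0→4.5 (oral solution):
  [0→1]: (0.0+82.1)/2 × 1 = 41.05
  [1→2.5]: (82.1+63.1)/2 × 1.5 = 108.9
  [2.5→4.5]: (63.1+36.2)/2 × 2 = 99.3
  Sum = 249.25 µg/L·h
Tail: C_last/k_e = 36.2/0.283 = 127.915
AUC_0→∞ (oral solution) = 249.25 + 127.915 = 377.165 µg/L·h
F = (AUC_ev/D_ev)/(AUC_iv/D_iv) = (377.165/25)/(1310/25) = 15.0866/52.4 = 0.2879

F = 0.288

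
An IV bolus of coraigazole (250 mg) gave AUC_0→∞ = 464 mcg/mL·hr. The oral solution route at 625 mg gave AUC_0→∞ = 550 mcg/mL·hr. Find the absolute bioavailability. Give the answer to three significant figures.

F = 0.474

F = (AUC_ev / D_ev) / (AUC_iv / D_iv)
  = (550/625) / (464/250)
  = 0.88 / 1.856 = 0.4741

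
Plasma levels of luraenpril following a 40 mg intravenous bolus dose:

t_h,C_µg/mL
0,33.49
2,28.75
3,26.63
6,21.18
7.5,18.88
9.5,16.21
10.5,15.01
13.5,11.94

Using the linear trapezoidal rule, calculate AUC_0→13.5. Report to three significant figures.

AUC = 283 µg/mL·h

Trapezoidal AUC_0→13.5:
  [0→2]: (33.49+28.75)/2 × 2 = 62.24
  [2→3]: (28.75+26.63)/2 × 1 = 27.69
  [3→6]: (26.63+21.18)/2 × 3 = 71.715
  [6→7.5]: (21.18+18.88)/2 × 1.5 = 30.045
  [7.5→9.5]: (18.88+16.21)/2 × 2 = 35.09
  [9.5→10.5]: (16.21+15.01)/2 × 1 = 15.61
  [10.5→13.5]: (15.01+11.94)/2 × 3 = 40.425
  Sum = 282.815 µg/mL·h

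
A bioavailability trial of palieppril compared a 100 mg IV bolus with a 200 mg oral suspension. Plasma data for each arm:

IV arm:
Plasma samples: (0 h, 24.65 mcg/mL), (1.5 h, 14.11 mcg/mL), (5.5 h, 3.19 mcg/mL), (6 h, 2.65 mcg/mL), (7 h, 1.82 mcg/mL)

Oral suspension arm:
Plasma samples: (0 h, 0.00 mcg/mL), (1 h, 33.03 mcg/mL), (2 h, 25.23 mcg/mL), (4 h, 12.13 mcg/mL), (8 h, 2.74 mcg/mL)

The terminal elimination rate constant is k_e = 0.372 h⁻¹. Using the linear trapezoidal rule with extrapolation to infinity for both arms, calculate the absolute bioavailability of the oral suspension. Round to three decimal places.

Trapezoidal AUC_0→7 (IV):
  [0→1.5]: (24.65+14.11)/2 × 1.5 = 29.07
  [1.5→5.5]: (14.11+3.19)/2 × 4 = 34.6
  [5.5→6]: (3.19+2.65)/2 × 0.5 = 1.46
  [6→7]: (2.65+1.82)/2 × 1 = 2.235
  Sum = 67.365 mcg/mL·h
IV tail: 1.82/0.372 = 4.892; AUC_iv,0→∞ = 67.365 + 4.892 = 72.257 mcg/mL·h
Trapezoidal AUC_0→8 (oral suspension):
  [0→1]: (0.00+33.03)/2 × 1 = 16.515
  [1→2]: (33.03+25.23)/2 × 1 = 29.13
  [2→4]: (25.23+12.13)/2 × 2 = 37.36
  [4→8]: (12.13+2.74)/2 × 4 = 29.74
  Sum = 112.745 mcg/mL·h
oral suspension tail: 2.74/0.372 = 7.366; AUC_ev,0→∞ = 112.745 + 7.366 = 120.111 mcg/mL·h
F = (AUC_ev/D_ev)/(AUC_iv/D_iv) = (120.111/200)/(72.257/100) = 0.600555/0.72257 = 0.8311

F = 0.831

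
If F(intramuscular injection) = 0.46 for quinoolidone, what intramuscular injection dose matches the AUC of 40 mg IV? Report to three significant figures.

For equal systemic exposure: F × D_ev = D_iv
D_ev = D_iv / F = 40 / 0.46 = 86.9565 mg

D_intramuscular = 87.0 mg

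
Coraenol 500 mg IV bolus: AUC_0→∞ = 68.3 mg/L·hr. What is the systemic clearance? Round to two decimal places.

CL = Dose_iv / AUC_0→∞
   = 500 / 68.3 = 7.32064 L/hr

CL = 7.32 L/hr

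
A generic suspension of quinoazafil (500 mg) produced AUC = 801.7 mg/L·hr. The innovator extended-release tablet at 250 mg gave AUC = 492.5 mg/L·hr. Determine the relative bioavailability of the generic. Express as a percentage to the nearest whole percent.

F_rel = 81%

F_rel = (AUC_test/D_test) / (AUC_ref/D_ref)
      = (801.7/500) / (492.5/250)
      = 1.6034 / 1.97 = 0.8139 = 81.39%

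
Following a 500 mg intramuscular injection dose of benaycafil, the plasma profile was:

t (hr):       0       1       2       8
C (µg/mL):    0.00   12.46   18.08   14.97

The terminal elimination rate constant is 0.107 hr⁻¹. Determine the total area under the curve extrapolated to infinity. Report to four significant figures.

AUC = 260.6 µg/mL·hr

Trapezoidal AUC_0→8:
  [0→1]: (0.00+12.46)/2 × 1 = 6.23
  [1→2]: (12.46+18.08)/2 × 1 = 15.27
  [2→8]: (18.08+14.97)/2 × 6 = 99.15
  Sum = 120.65 µg/mL·hr
Extrapolated tail: C_last / k_e = 14.97 / 0.107 = 139.907
AUC_0→∞ = 120.65 + 139.907 = 260.557 µg/mL·hr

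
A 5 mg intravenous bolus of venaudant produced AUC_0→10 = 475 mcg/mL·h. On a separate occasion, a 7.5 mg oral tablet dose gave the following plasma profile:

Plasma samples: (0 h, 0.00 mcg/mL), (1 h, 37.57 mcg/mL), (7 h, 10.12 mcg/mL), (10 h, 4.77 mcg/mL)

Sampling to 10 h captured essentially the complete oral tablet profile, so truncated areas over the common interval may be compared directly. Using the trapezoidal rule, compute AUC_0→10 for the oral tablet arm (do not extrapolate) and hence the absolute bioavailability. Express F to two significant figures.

Trapezoidal AUC_0→10 (oral tablet):
  [0→1]: (0.00+37.57)/2 × 1 = 18.785
  [1→7]: (37.57+10.12)/2 × 6 = 143.07
  [7→10]: (10.12+4.77)/2 × 3 = 22.335
  Sum = 184.19 mcg/mL·h
F = (AUC_ev/D_ev)/(AUC_iv/D_iv) = (184.19/7.5)/(475/5) = 24.5587/95 = 0.2585

F = 0.26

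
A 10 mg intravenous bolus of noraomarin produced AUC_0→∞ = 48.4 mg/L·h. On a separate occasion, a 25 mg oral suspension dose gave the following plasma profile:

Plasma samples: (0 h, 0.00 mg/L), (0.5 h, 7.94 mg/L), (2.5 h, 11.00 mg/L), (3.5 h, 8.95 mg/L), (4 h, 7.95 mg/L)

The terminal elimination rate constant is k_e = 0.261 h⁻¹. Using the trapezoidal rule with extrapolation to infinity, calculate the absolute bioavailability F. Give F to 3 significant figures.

Trapezoidal AUC_0→4 (oral suspension):
  [0→0.5]: (0.00+7.94)/2 × 0.5 = 1.985
  [0.5→2.5]: (7.94+11.00)/2 × 2 = 18.94
  [2.5→3.5]: (11.00+8.95)/2 × 1 = 9.975
  [3.5→4]: (8.95+7.95)/2 × 0.5 = 4.225
  Sum = 35.125 mg/L·h
Tail: C_last/k_e = 7.95/0.261 = 30.460
AUC_0→∞ (oral suspension) = 35.125 + 30.460 = 65.585 mg/L·h
F = (AUC_ev/D_ev)/(AUC_iv/D_iv) = (65.585/25)/(48.4/10) = 2.6234/4.84 = 0.5420

F = 0.542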